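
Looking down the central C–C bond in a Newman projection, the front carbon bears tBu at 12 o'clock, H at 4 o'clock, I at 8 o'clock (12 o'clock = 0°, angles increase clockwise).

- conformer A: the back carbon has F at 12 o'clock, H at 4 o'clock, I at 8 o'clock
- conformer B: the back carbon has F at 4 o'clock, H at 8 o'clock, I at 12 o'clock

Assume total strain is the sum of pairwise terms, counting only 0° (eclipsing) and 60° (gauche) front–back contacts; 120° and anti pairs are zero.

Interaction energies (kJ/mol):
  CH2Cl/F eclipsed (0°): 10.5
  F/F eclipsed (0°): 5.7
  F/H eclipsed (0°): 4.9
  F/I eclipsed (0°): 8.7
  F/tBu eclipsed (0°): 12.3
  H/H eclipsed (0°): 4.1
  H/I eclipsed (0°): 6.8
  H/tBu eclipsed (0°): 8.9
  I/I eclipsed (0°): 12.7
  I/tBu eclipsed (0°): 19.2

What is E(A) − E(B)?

-1.8 kJ/mol

A is eclipsed. tBu at 0° is eclipsed with F at 0° (12.3); H at 120° is eclipsed with H at 120° (4.1); I at 240° is eclipsed with I at 240° (12.7). Total 29.1 kJ/mol.
B is eclipsed. tBu at 0° is eclipsed with I at 0° (19.2); H at 120° is eclipsed with F at 120° (4.9); I at 240° is eclipsed with H at 240° (6.8). Total 30.9 kJ/mol.
E(A) − E(B) = 29.1 − 30.9 = -1.8 kJ/mol.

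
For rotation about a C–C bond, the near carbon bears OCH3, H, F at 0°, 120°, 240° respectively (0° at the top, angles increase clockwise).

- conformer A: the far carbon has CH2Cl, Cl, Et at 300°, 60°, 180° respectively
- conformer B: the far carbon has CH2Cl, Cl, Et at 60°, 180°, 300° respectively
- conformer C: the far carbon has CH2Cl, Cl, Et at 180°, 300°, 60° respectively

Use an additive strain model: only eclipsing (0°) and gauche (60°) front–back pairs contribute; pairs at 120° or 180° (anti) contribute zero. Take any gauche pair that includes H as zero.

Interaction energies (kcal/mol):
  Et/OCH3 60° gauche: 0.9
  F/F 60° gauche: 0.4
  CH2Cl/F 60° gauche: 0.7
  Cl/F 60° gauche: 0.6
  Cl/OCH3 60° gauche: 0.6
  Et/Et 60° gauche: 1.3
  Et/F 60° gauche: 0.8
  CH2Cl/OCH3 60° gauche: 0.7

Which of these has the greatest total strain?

B

A (staggered): OCH3–CH2Cl gauche, OCH3–Cl gauche, F–CH2Cl gauche, F–Et gauche; 0.7 + 0.6 + 0.7 + 0.8 = 2.8 kcal/mol.
B (staggered): OCH3–CH2Cl gauche, OCH3–Et gauche, F–Cl gauche, F–Et gauche; 0.7 + 0.9 + 0.6 + 0.8 = 3.0 kcal/mol.
C (staggered): OCH3–Cl gauche, OCH3–Et gauche, F–CH2Cl gauche, F–Cl gauche; 0.6 + 0.9 + 0.7 + 0.6 = 2.8 kcal/mol.
B has the highest total (3.0 kcal/mol).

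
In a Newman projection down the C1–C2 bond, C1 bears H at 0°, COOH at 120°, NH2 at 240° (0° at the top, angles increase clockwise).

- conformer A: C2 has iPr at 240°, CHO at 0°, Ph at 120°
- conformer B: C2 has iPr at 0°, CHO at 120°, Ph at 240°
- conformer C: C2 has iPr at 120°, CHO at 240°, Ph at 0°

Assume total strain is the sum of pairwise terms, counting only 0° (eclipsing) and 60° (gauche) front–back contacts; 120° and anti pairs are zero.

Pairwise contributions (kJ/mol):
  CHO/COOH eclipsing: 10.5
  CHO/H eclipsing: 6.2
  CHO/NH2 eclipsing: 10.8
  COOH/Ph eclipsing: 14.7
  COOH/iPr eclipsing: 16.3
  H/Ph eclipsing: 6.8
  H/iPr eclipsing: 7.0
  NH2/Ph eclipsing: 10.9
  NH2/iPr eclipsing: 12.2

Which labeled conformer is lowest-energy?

B

A (eclipsed): H(0°)/CHO(0°) eclipsed 6.2; COOH(120°)/Ph(120°) eclipsed 14.7; NH2(240°)/iPr(240°) eclipsed 12.2 → 33.1 kJ/mol.
B (eclipsed): H(0°)/iPr(0°) eclipsed 7.0; COOH(120°)/CHO(120°) eclipsed 10.5; NH2(240°)/Ph(240°) eclipsed 10.9 → 28.4 kJ/mol.
C (eclipsed): H(0°)/Ph(0°) eclipsed 6.8; COOH(120°)/iPr(120°) eclipsed 16.3; NH2(240°)/CHO(240°) eclipsed 10.8 → 33.9 kJ/mol.
B has the lowest total (28.4 kJ/mol).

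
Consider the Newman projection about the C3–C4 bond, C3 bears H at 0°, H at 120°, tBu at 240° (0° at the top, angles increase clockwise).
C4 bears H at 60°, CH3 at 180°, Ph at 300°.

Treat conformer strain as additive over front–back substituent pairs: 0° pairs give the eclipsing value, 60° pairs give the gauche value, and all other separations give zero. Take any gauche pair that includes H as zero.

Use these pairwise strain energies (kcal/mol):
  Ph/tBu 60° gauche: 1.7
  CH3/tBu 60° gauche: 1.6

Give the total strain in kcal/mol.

3.3 kcal/mol

This conformer (staggered): tBu(240°)/CH3(180°) gauche 1.6; tBu(240°)/Ph(300°) gauche 1.7 → 3.3 kcal/mol.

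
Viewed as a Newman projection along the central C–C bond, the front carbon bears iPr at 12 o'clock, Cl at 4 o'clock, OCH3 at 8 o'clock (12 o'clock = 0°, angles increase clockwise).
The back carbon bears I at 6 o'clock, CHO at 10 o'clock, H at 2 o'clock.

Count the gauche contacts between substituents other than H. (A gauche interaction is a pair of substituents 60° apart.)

4

Non-H gauche pairs: iPr(0°)/CHO(300°); Cl(120°)/I(180°); OCH3(240°)/I(180°); OCH3(240°)/CHO(300°) — 4 interactions.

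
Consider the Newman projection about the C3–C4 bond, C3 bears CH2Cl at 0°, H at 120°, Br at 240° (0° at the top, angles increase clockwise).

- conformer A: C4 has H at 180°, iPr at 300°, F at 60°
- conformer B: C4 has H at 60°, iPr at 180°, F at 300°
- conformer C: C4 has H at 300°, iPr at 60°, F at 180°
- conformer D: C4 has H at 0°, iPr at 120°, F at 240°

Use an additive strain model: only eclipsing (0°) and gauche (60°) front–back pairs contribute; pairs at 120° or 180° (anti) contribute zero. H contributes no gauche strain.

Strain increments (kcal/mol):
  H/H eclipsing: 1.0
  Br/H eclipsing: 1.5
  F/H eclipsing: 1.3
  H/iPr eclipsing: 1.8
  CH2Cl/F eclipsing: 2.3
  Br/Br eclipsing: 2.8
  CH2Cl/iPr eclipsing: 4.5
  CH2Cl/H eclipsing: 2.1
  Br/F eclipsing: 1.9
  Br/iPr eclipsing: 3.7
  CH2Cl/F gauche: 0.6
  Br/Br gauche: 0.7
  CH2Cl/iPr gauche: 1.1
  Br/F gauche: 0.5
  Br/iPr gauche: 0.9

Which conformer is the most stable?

A (staggered): CH2Cl(0°)/iPr(300°) gauche 1.1; CH2Cl(0°)/F(60°) gauche 0.6; Br(240°)/iPr(300°) gauche 0.9 → 2.6 kcal/mol.
B (staggered): CH2Cl(0°)/F(300°) gauche 0.6; Br(240°)/iPr(180°) gauche 0.9; Br(240°)/F(300°) gauche 0.5 → 2.0 kcal/mol.
C (staggered): CH2Cl(0°)/iPr(60°) gauche 1.1; Br(240°)/F(180°) gauche 0.5 → 1.6 kcal/mol.
D (eclipsed): CH2Cl(0°)/H(0°) eclipsed 2.1; H(120°)/iPr(120°) eclipsed 1.8; Br(240°)/F(240°) eclipsed 1.9 → 5.8 kcal/mol.
C has the lowest total (1.6 kcal/mol).

C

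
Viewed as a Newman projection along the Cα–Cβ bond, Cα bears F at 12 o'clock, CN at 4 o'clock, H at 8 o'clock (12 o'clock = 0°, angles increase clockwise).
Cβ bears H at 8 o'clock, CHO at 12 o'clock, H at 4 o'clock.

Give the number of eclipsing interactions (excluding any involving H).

Non-H eclipsing pairs: F(0°)/CHO(0°) — 1 interaction.

1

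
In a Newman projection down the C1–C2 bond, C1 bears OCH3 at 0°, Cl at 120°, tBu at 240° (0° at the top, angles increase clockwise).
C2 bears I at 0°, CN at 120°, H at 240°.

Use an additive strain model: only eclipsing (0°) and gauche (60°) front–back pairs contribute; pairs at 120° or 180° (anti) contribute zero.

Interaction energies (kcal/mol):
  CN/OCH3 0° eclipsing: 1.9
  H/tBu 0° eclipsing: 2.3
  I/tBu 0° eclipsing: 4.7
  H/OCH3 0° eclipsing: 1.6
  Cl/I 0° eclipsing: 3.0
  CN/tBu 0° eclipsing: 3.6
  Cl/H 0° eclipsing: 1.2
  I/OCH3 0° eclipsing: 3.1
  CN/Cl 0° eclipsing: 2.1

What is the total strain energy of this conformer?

7.5 kcal/mol

This conformer is eclipsed. OCH3 at 0° is eclipsed with I at 0° (3.1); Cl at 120° is eclipsed with CN at 120° (2.1); tBu at 240° is eclipsed with H at 240° (2.3). Total 7.5 kcal/mol.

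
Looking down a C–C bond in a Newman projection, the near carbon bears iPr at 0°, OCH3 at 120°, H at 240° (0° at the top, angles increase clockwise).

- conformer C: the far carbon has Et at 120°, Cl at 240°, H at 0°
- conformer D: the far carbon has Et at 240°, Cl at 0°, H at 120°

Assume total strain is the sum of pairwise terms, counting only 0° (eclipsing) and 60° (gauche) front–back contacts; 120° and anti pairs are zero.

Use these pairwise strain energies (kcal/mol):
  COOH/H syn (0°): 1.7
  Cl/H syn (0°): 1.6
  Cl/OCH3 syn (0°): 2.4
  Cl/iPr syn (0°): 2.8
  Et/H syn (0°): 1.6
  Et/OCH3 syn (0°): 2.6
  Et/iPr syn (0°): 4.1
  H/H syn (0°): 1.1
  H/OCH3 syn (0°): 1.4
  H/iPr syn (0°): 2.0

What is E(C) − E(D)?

C (eclipsed): iPr(0°)/H(0°) eclipsed 2.0; OCH3(120°)/Et(120°) eclipsed 2.6; H(240°)/Cl(240°) eclipsed 1.6 → 6.2 kcal/mol.
D (eclipsed): iPr(0°)/Cl(0°) eclipsed 2.8; OCH3(120°)/H(120°) eclipsed 1.4; H(240°)/Et(240°) eclipsed 1.6 → 5.8 kcal/mol.
E(C) − E(D) = 6.2 − 5.8 = +0.4 kcal/mol.

+0.4 kcal/mol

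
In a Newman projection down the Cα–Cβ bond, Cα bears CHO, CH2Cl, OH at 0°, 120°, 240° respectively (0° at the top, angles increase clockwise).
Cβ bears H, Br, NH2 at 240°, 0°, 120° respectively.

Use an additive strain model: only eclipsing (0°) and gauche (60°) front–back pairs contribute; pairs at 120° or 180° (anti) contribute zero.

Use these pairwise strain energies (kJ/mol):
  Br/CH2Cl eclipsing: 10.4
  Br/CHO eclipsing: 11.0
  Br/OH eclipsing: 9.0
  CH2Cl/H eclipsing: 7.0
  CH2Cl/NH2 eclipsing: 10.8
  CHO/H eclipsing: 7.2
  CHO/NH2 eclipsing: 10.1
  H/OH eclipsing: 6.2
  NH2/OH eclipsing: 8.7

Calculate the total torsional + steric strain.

28.0 kJ/mol

This conformer is eclipsed. CHO at 0° is eclipsed with Br at 0° (11.0); CH2Cl at 120° is eclipsed with NH2 at 120° (10.8); OH at 240° is eclipsed with H at 240° (6.2). Total 28.0 kJ/mol.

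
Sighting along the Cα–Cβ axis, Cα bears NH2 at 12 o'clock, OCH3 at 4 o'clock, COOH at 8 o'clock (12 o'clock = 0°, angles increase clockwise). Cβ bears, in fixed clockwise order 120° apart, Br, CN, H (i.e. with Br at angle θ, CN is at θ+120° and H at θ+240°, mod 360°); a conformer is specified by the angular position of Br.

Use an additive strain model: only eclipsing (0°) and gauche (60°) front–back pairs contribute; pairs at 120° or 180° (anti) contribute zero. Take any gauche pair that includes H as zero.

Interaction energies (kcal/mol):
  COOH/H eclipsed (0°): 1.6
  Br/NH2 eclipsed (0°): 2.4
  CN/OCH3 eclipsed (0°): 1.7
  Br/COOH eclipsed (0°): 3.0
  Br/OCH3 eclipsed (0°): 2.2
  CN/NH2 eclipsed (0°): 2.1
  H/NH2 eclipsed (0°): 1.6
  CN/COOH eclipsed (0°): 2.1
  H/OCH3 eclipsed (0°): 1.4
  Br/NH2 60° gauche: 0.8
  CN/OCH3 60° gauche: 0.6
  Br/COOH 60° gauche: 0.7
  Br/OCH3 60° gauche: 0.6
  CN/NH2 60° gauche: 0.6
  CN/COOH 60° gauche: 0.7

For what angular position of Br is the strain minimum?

Br at 0° (eclipsed): NH2–Br eclipsed, OCH3–CN eclipsed, COOH–H eclipsed; 2.4 + 1.7 + 1.6 = 5.7 kcal/mol.
Br at 60° (staggered): NH2–Br gauche, OCH3–Br gauche, OCH3–CN gauche, COOH–CN gauche; 0.8 + 0.6 + 0.6 + 0.7 = 2.7 kcal/mol.
Br at 120° (eclipsed): NH2–H eclipsed, OCH3–Br eclipsed, COOH–CN eclipsed; 1.6 + 2.2 + 2.1 = 5.9 kcal/mol.
Br at 180° (staggered): NH2–CN gauche, OCH3–Br gauche, COOH–Br gauche, COOH–CN gauche; 0.6 + 0.6 + 0.7 + 0.7 = 2.6 kcal/mol.
Br at 240° (eclipsed): NH2–CN eclipsed, OCH3–H eclipsed, COOH–Br eclipsed; 2.1 + 1.4 + 3.0 = 6.5 kcal/mol.
Br at 300° (staggered): NH2–Br gauche, NH2–CN gauche, OCH3–CN gauche, COOH–Br gauche; 0.8 + 0.6 + 0.6 + 0.7 = 2.7 kcal/mol.
The minimum (2.6 kcal/mol) occurs with Br at 180°.

180°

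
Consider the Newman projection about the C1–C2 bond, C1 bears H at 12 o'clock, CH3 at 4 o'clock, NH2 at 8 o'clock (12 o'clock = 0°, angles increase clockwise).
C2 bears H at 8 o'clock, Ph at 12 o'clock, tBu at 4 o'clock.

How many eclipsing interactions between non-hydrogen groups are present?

Non-H eclipsing pairs: CH3(120°)/tBu(120°) — 1 interaction.

1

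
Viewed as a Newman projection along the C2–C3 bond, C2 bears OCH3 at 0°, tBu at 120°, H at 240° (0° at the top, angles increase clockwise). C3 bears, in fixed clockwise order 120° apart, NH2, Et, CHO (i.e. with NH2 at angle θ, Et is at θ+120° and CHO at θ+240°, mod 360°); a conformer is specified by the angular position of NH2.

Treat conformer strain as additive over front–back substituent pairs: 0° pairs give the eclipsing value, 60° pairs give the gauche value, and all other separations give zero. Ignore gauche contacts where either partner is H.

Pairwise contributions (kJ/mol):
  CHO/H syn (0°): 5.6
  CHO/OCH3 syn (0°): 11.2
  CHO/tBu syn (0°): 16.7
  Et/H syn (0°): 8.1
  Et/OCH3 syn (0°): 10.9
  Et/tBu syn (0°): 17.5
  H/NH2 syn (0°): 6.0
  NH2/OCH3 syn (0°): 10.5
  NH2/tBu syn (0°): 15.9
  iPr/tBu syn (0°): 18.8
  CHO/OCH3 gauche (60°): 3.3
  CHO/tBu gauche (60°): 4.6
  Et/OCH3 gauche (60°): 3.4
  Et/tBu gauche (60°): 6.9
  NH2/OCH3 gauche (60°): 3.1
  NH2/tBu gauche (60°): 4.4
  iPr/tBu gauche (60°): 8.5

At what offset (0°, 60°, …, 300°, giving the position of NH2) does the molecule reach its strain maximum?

120°

NH2 at 0° (eclipsed): OCH3–NH2 eclipsed, tBu–Et eclipsed, H–CHO eclipsed; 10.5 + 17.5 + 5.6 = 33.6 kJ/mol.
NH2 at 60° (staggered): OCH3–NH2 gauche, OCH3–CHO gauche, tBu–NH2 gauche, tBu–Et gauche; 3.1 + 3.3 + 4.4 + 6.9 = 17.7 kJ/mol.
NH2 at 120° (eclipsed): OCH3–CHO eclipsed, tBu–NH2 eclipsed, H–Et eclipsed; 11.2 + 15.9 + 8.1 = 35.2 kJ/mol.
NH2 at 180° (staggered): OCH3–Et gauche, OCH3–CHO gauche, tBu–NH2 gauche, tBu–CHO gauche; 3.4 + 3.3 + 4.4 + 4.6 = 15.7 kJ/mol.
NH2 at 240° (eclipsed): OCH3–Et eclipsed, tBu–CHO eclipsed, H–NH2 eclipsed; 10.9 + 16.7 + 6.0 = 33.6 kJ/mol.
NH2 at 300° (staggered): OCH3–NH2 gauche, OCH3–Et gauche, tBu–Et gauche, tBu–CHO gauche; 3.1 + 3.4 + 6.9 + 4.6 = 18.0 kJ/mol.
The maximum (35.2 kJ/mol) occurs with NH2 at 120°.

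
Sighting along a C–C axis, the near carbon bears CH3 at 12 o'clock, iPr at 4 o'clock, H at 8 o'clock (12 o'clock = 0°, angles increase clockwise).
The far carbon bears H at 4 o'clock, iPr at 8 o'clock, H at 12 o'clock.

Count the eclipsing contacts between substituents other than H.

0

Every eclipsing pair involves H, so the count is 0.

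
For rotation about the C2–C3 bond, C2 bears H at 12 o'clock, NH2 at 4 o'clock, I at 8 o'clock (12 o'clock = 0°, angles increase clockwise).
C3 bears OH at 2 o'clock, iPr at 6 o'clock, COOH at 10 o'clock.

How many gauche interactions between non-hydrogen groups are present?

Non-H gauche pairs: NH2(120°)/OH(60°); NH2(120°)/iPr(180°); I(240°)/iPr(180°); I(240°)/COOH(300°) — 4 interactions.

4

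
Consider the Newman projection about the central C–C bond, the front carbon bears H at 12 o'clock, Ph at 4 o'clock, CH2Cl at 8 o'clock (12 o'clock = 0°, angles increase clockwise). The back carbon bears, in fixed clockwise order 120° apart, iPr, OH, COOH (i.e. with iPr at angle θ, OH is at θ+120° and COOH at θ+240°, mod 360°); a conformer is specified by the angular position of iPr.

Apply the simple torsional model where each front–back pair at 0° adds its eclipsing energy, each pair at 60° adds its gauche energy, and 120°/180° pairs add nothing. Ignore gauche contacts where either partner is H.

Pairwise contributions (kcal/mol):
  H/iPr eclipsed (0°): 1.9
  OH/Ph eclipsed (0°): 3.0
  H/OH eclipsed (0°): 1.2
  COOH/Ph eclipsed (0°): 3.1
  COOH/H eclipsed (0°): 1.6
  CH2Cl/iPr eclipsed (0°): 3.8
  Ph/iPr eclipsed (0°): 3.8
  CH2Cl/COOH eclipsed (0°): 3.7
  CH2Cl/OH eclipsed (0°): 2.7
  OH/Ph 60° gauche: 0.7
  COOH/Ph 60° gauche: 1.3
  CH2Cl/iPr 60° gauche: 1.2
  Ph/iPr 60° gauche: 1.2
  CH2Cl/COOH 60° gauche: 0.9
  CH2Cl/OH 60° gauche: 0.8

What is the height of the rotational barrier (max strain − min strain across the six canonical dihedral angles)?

5.0 kcal/mol

iPr at 0° (eclipsed): H(0°)/iPr(0°) eclipsed 1.9; Ph(120°)/OH(120°) eclipsed 3.0; CH2Cl(240°)/COOH(240°) eclipsed 3.7 → 8.6 kcal/mol.
iPr at 60° (staggered): Ph(120°)/iPr(60°) gauche 1.2; Ph(120°)/OH(180°) gauche 0.7; CH2Cl(240°)/OH(180°) gauche 0.8; CH2Cl(240°)/COOH(300°) gauche 0.9 → 3.6 kcal/mol.
iPr at 120° (eclipsed): H(0°)/COOH(0°) eclipsed 1.6; Ph(120°)/iPr(120°) eclipsed 3.8; CH2Cl(240°)/OH(240°) eclipsed 2.7 → 8.1 kcal/mol.
iPr at 180° (staggered): Ph(120°)/iPr(180°) gauche 1.2; Ph(120°)/COOH(60°) gauche 1.3; CH2Cl(240°)/iPr(180°) gauche 1.2; CH2Cl(240°)/OH(300°) gauche 0.8 → 4.5 kcal/mol.
iPr at 240° (eclipsed): H(0°)/OH(0°) eclipsed 1.2; Ph(120°)/COOH(120°) eclipsed 3.1; CH2Cl(240°)/iPr(240°) eclipsed 3.8 → 8.1 kcal/mol.
iPr at 300° (staggered): Ph(120°)/OH(60°) gauche 0.7; Ph(120°)/COOH(180°) gauche 1.3; CH2Cl(240°)/iPr(300°) gauche 1.2; CH2Cl(240°)/COOH(180°) gauche 0.9 → 4.1 kcal/mol.
Max at 0° (8.6 kcal/mol), min at 60° (3.6 kcal/mol); barrier = 5.0 kcal/mol.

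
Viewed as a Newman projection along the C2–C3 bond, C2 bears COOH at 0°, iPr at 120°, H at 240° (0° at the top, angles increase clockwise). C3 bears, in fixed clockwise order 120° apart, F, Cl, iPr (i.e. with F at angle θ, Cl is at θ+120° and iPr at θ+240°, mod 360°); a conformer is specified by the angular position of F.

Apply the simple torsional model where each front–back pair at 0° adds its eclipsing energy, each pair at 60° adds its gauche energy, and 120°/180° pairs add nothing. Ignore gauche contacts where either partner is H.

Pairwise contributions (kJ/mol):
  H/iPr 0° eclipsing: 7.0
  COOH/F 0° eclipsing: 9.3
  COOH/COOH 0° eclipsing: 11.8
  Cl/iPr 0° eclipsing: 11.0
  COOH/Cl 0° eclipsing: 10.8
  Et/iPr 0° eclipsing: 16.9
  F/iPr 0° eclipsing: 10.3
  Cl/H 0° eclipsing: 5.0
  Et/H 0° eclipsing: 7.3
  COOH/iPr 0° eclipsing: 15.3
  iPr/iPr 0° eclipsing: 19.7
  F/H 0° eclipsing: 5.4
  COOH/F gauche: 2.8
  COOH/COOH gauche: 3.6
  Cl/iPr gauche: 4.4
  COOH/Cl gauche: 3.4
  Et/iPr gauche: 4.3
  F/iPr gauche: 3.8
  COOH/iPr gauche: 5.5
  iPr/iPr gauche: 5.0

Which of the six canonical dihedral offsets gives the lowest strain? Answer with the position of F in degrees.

F at 0° is eclipsed. COOH at 0° is eclipsed with F at 0° (9.3); iPr at 120° is eclipsed with Cl at 120° (11.0); H at 240° is eclipsed with iPr at 240° (7.0). Total 27.3 kJ/mol.
F at 60° is staggered. COOH at 0° is gauche with F at 60° (2.8); COOH at 0° is gauche with iPr at 300° (5.5); iPr at 120° is gauche with F at 60° (3.8); iPr at 120° is gauche with Cl at 180° (4.4). Total 16.5 kJ/mol.
F at 120° is eclipsed. COOH at 0° is eclipsed with iPr at 0° (15.3); iPr at 120° is eclipsed with F at 120° (10.3); H at 240° is eclipsed with Cl at 240° (5.0). Total 30.6 kJ/mol.
F at 180° is staggered. COOH at 0° is gauche with Cl at 300° (3.4); COOH at 0° is gauche with iPr at 60° (5.5); iPr at 120° is gauche with F at 180° (3.8); iPr at 120° is gauche with iPr at 60° (5.0). Total 17.7 kJ/mol.
F at 240° is eclipsed. COOH at 0° is eclipsed with Cl at 0° (10.8); iPr at 120° is eclipsed with iPr at 120° (19.7); H at 240° is eclipsed with F at 240° (5.4). Total 35.9 kJ/mol.
F at 300° is staggered. COOH at 0° is gauche with F at 300° (2.8); COOH at 0° is gauche with Cl at 60° (3.4); iPr at 120° is gauche with Cl at 60° (4.4); iPr at 120° is gauche with iPr at 180° (5.0). Total 15.6 kJ/mol.
The minimum (15.6 kJ/mol) occurs with F at 300°.

300°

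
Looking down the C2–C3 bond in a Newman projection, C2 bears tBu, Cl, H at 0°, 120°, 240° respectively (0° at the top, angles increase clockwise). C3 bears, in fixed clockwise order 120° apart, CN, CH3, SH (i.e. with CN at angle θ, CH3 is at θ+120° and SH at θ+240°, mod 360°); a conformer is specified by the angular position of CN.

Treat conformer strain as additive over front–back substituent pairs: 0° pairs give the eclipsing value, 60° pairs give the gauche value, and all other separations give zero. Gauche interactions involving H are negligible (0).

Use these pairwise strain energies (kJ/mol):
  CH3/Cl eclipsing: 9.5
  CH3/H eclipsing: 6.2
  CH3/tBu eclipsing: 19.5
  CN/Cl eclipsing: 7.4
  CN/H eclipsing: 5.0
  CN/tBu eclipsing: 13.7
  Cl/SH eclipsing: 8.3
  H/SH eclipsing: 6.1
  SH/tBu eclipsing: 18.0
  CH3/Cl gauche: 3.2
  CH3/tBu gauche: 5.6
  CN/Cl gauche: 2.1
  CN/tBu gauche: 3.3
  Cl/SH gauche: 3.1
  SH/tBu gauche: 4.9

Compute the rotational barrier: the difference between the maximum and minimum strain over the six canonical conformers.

19.3 kJ/mol

CN at 0° (eclipsed): tBu(0°)/CN(0°) eclipsed 13.7; Cl(120°)/CH3(120°) eclipsed 9.5; H(240°)/SH(240°) eclipsed 6.1 → 29.3 kJ/mol.
CN at 60° (staggered): tBu(0°)/CN(60°) gauche 3.3; tBu(0°)/SH(300°) gauche 4.9; Cl(120°)/CN(60°) gauche 2.1; Cl(120°)/CH3(180°) gauche 3.2 → 13.5 kJ/mol.
CN at 120° (eclipsed): tBu(0°)/SH(0°) eclipsed 18.0; Cl(120°)/CN(120°) eclipsed 7.4; H(240°)/CH3(240°) eclipsed 6.2 → 31.6 kJ/mol.
CN at 180° (staggered): tBu(0°)/CH3(300°) gauche 5.6; tBu(0°)/SH(60°) gauche 4.9; Cl(120°)/CN(180°) gauche 2.1; Cl(120°)/SH(60°) gauche 3.1 → 15.7 kJ/mol.
CN at 240° (eclipsed): tBu(0°)/CH3(0°) eclipsed 19.5; Cl(120°)/SH(120°) eclipsed 8.3; H(240°)/CN(240°) eclipsed 5.0 → 32.8 kJ/mol.
CN at 300° (staggered): tBu(0°)/CN(300°) gauche 3.3; tBu(0°)/CH3(60°) gauche 5.6; Cl(120°)/CH3(60°) gauche 3.2; Cl(120°)/SH(180°) gauche 3.1 → 15.2 kJ/mol.
Max at 240° (32.8 kJ/mol), min at 60° (13.5 kJ/mol); barrier = 19.3 kJ/mol.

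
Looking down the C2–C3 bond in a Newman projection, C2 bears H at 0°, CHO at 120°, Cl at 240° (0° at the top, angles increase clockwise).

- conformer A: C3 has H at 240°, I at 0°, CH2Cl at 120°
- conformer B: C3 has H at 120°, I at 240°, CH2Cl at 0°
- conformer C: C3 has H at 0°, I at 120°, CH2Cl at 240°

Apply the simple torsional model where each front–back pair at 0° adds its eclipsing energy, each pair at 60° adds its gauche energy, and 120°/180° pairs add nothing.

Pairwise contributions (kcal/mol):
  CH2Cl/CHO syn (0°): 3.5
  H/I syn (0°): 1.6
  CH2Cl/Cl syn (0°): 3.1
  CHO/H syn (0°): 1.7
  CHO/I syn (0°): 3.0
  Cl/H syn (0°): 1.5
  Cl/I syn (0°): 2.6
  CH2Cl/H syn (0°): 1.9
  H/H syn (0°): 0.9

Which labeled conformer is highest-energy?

C

A (eclipsed): H(0°)/I(0°) eclipsed 1.6; CHO(120°)/CH2Cl(120°) eclipsed 3.5; Cl(240°)/H(240°) eclipsed 1.5 → 6.6 kcal/mol.
B (eclipsed): H(0°)/CH2Cl(0°) eclipsed 1.9; CHO(120°)/H(120°) eclipsed 1.7; Cl(240°)/I(240°) eclipsed 2.6 → 6.2 kcal/mol.
C (eclipsed): H(0°)/H(0°) eclipsed 0.9; CHO(120°)/I(120°) eclipsed 3.0; Cl(240°)/CH2Cl(240°) eclipsed 3.1 → 7.0 kcal/mol.
C has the highest total (7.0 kcal/mol).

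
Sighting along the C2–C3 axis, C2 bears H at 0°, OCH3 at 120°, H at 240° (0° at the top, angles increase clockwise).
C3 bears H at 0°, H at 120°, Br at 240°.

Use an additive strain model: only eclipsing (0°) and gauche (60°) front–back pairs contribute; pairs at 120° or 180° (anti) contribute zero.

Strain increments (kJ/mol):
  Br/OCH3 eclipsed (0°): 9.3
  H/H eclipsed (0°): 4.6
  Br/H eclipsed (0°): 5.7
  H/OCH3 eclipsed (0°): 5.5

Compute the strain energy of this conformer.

This conformer (eclipsed): H(0°)/H(0°) eclipsed 4.6; OCH3(120°)/H(120°) eclipsed 5.5; H(240°)/Br(240°) eclipsed 5.7 → 15.8 kJ/mol.

15.8 kJ/mol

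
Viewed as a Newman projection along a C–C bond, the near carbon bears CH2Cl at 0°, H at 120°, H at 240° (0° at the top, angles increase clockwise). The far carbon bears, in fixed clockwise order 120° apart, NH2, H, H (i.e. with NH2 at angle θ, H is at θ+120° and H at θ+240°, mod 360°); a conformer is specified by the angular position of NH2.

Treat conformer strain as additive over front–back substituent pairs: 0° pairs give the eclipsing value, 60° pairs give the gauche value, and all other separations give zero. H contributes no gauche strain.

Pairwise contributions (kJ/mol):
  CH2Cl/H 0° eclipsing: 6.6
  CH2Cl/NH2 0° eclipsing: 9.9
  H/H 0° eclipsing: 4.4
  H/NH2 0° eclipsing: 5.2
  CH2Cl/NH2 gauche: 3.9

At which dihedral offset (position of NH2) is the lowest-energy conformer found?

NH2 at 0° is eclipsed. CH2Cl at 0° is eclipsed with NH2 at 0° (9.9); H at 120° is eclipsed with H at 120° (4.4); H at 240° is eclipsed with H at 240° (4.4). Total 18.7 kJ/mol.
NH2 at 60° is staggered. CH2Cl at 0° is gauche with NH2 at 60° (3.9). Total 3.9 kJ/mol.
NH2 at 120° is eclipsed. CH2Cl at 0° is eclipsed with H at 0° (6.6); H at 120° is eclipsed with NH2 at 120° (5.2); H at 240° is eclipsed with H at 240° (4.4). Total 16.2 kJ/mol.
NH2 at 180° (staggered): no non-H gauche contacts → 0.0 kJ/mol.
NH2 at 240° is eclipsed. CH2Cl at 0° is eclipsed with H at 0° (6.6); H at 120° is eclipsed with H at 120° (4.4); H at 240° is eclipsed with NH2 at 240° (5.2). Total 16.2 kJ/mol.
NH2 at 300° is staggered. CH2Cl at 0° is gauche with NH2 at 300° (3.9). Total 3.9 kJ/mol.
The minimum (0.0 kJ/mol) occurs with NH2 at 180°.

180°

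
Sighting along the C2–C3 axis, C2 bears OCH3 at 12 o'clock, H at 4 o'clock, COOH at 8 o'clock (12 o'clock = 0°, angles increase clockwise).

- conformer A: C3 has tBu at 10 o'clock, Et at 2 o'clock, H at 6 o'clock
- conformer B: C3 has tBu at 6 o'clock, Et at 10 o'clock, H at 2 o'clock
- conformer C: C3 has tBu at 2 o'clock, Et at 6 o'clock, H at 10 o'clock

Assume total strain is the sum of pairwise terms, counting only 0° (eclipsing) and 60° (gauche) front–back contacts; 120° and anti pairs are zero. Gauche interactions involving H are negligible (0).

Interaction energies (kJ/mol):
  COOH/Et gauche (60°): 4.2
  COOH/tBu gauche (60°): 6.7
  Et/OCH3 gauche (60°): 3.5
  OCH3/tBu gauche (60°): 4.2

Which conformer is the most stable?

C

A is staggered. OCH3 at 0° is gauche with tBu at 300° (4.2); OCH3 at 0° is gauche with Et at 60° (3.5); COOH at 240° is gauche with tBu at 300° (6.7). Total 14.4 kJ/mol.
B is staggered. OCH3 at 0° is gauche with Et at 300° (3.5); COOH at 240° is gauche with tBu at 180° (6.7); COOH at 240° is gauche with Et at 300° (4.2). Total 14.4 kJ/mol.
C is staggered. OCH3 at 0° is gauche with tBu at 60° (4.2); COOH at 240° is gauche with Et at 180° (4.2). Total 8.4 kJ/mol.
C has the lowest total (8.4 kJ/mol).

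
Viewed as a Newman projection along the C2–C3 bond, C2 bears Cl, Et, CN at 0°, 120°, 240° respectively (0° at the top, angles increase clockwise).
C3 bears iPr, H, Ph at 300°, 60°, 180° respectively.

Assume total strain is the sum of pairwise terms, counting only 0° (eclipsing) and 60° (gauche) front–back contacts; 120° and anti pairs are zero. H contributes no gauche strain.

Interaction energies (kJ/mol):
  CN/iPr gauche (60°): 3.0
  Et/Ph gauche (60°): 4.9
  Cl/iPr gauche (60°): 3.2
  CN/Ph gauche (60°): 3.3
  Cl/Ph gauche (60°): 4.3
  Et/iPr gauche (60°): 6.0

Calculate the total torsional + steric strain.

14.4 kJ/mol

This conformer is staggered. Cl at 0° is gauche with iPr at 300° (3.2); Et at 120° is gauche with Ph at 180° (4.9); CN at 240° is gauche with iPr at 300° (3.0); CN at 240° is gauche with Ph at 180° (3.3). Total 14.4 kJ/mol.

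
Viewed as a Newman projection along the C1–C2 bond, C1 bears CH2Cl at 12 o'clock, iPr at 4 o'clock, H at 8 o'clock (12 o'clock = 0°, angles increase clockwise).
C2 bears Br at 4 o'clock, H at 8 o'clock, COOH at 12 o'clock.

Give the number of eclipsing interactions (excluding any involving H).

2

Non-H eclipsing pairs: CH2Cl(0°)/COOH(0°); iPr(120°)/Br(120°) — 2 interactions.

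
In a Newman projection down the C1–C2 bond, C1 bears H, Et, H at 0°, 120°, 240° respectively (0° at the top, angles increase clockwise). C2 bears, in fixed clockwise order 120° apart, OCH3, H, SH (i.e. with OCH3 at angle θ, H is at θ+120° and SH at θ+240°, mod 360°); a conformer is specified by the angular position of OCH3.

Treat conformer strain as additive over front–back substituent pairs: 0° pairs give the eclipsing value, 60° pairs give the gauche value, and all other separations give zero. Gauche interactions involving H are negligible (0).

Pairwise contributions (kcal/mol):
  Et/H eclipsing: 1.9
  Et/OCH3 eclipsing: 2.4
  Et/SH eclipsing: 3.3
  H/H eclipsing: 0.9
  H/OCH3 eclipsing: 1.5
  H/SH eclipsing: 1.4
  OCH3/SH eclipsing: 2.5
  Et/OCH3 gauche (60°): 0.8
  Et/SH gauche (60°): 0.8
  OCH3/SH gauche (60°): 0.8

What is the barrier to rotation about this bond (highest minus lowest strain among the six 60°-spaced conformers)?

4.9 kcal/mol

OCH3 at 0° (eclipsed): H(0°)/OCH3(0°) eclipsed 1.5; Et(120°)/H(120°) eclipsed 1.9; H(240°)/SH(240°) eclipsed 1.4 → 4.8 kcal/mol.
OCH3 at 60° (staggered): Et(120°)/OCH3(60°) gauche 0.8 → 0.8 kcal/mol.
OCH3 at 120° (eclipsed): H(0°)/SH(0°) eclipsed 1.4; Et(120°)/OCH3(120°) eclipsed 2.4; H(240°)/H(240°) eclipsed 0.9 → 4.7 kcal/mol.
OCH3 at 180° (staggered): Et(120°)/OCH3(180°) gauche 0.8; Et(120°)/SH(60°) gauche 0.8 → 1.6 kcal/mol.
OCH3 at 240° (eclipsed): H(0°)/H(0°) eclipsed 0.9; Et(120°)/SH(120°) eclipsed 3.3; H(240°)/OCH3(240°) eclipsed 1.5 → 5.7 kcal/mol.
OCH3 at 300° (staggered): Et(120°)/SH(180°) gauche 0.8 → 0.8 kcal/mol.
Max at 240° (5.7 kcal/mol), min at 60° (0.8 kcal/mol); barrier = 4.9 kcal/mol.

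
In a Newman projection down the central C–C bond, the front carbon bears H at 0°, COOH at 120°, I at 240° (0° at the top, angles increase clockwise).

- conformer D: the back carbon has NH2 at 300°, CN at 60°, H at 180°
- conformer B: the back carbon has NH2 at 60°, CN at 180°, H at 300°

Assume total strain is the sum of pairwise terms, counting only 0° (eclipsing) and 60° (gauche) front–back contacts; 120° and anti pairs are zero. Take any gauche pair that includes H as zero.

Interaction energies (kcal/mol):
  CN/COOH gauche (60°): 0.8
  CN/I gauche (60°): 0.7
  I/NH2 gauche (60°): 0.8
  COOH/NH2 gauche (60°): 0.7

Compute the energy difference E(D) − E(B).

D (staggered): COOH(120°)/CN(60°) gauche 0.8; I(240°)/NH2(300°) gauche 0.8 → 1.6 kcal/mol.
B (staggered): COOH(120°)/NH2(60°) gauche 0.7; COOH(120°)/CN(180°) gauche 0.8; I(240°)/CN(180°) gauche 0.7 → 2.2 kcal/mol.
E(D) − E(B) = 1.6 − 2.2 = -0.6 kcal/mol.

-0.6 kcal/mol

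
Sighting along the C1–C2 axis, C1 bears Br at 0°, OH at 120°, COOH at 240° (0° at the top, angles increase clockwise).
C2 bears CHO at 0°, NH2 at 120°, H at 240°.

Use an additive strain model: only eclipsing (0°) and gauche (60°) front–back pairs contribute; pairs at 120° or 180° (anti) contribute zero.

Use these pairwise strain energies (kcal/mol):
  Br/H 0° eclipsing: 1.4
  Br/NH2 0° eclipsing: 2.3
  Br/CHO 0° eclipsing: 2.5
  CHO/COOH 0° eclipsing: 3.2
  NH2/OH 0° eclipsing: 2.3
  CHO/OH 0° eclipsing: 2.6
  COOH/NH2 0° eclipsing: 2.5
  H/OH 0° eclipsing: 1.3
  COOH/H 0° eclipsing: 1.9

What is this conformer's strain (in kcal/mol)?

6.7 kcal/mol

This conformer (eclipsed): Br–CHO eclipsed, OH–NH2 eclipsed, COOH–H eclipsed; 2.5 + 2.3 + 1.9 = 6.7 kcal/mol.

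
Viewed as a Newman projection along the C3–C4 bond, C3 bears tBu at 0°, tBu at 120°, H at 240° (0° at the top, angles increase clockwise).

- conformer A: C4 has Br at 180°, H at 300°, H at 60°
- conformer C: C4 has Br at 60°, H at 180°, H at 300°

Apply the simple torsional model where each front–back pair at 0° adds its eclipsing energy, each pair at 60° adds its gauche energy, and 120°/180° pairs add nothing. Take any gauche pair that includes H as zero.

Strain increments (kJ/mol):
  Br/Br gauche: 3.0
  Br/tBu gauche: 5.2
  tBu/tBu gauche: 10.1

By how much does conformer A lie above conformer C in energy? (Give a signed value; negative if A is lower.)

A is staggered. tBu at 120° is gauche with Br at 180° (5.2). Total 5.2 kJ/mol.
C is staggered. tBu at 0° is gauche with Br at 60° (5.2); tBu at 120° is gauche with Br at 60° (5.2). Total 10.4 kJ/mol.
E(A) − E(C) = 5.2 − 10.4 = -5.2 kJ/mol.

-5.2 kJ/mol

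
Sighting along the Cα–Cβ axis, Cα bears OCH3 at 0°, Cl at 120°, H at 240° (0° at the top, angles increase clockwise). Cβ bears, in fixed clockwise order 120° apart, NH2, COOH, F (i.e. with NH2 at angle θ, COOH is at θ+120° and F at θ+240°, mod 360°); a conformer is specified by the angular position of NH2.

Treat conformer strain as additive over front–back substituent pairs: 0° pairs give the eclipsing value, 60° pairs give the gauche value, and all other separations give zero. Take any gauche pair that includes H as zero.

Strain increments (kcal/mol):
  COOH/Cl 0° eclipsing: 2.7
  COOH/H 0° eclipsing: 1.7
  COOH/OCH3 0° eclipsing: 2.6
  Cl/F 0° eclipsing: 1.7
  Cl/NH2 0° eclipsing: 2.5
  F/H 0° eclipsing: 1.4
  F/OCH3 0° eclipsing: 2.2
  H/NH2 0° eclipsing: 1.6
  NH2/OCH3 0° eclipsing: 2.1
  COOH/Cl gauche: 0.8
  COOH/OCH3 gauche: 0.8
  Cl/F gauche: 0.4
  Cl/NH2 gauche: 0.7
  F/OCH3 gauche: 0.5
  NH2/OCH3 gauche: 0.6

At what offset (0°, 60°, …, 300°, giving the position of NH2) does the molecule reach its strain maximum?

NH2 at 0° (eclipsed): OCH3(0°)/NH2(0°) eclipsed 2.1; Cl(120°)/COOH(120°) eclipsed 2.7; H(240°)/F(240°) eclipsed 1.4 → 6.2 kcal/mol.
NH2 at 60° (staggered): OCH3(0°)/NH2(60°) gauche 0.6; OCH3(0°)/F(300°) gauche 0.5; Cl(120°)/NH2(60°) gauche 0.7; Cl(120°)/COOH(180°) gauche 0.8 → 2.6 kcal/mol.
NH2 at 120° (eclipsed): OCH3(0°)/F(0°) eclipsed 2.2; Cl(120°)/NH2(120°) eclipsed 2.5; H(240°)/COOH(240°) eclipsed 1.7 → 6.4 kcal/mol.
NH2 at 180° (staggered): OCH3(0°)/COOH(300°) gauche 0.8; OCH3(0°)/F(60°) gauche 0.5; Cl(120°)/NH2(180°) gauche 0.7; Cl(120°)/F(60°) gauche 0.4 → 2.4 kcal/mol.
NH2 at 240° (eclipsed): OCH3(0°)/COOH(0°) eclipsed 2.6; Cl(120°)/F(120°) eclipsed 1.7; H(240°)/NH2(240°) eclipsed 1.6 → 5.9 kcal/mol.
NH2 at 300° (staggered): OCH3(0°)/NH2(300°) gauche 0.6; OCH3(0°)/COOH(60°) gauche 0.8; Cl(120°)/COOH(60°) gauche 0.8; Cl(120°)/F(180°) gauche 0.4 → 2.6 kcal/mol.
The maximum (6.4 kcal/mol) occurs with NH2 at 120°.

120°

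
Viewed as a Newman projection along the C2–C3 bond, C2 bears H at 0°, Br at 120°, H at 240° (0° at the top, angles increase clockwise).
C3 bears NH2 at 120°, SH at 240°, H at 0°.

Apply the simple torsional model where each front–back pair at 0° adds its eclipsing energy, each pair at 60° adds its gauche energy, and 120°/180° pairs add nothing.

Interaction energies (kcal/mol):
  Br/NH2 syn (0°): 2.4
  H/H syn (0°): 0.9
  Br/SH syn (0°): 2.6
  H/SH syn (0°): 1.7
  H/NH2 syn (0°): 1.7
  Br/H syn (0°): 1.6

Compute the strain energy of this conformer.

5.0 kcal/mol

This conformer is eclipsed. H at 0° is eclipsed with H at 0° (0.9); Br at 120° is eclipsed with NH2 at 120° (2.4); H at 240° is eclipsed with SH at 240° (1.7). Total 5.0 kcal/mol.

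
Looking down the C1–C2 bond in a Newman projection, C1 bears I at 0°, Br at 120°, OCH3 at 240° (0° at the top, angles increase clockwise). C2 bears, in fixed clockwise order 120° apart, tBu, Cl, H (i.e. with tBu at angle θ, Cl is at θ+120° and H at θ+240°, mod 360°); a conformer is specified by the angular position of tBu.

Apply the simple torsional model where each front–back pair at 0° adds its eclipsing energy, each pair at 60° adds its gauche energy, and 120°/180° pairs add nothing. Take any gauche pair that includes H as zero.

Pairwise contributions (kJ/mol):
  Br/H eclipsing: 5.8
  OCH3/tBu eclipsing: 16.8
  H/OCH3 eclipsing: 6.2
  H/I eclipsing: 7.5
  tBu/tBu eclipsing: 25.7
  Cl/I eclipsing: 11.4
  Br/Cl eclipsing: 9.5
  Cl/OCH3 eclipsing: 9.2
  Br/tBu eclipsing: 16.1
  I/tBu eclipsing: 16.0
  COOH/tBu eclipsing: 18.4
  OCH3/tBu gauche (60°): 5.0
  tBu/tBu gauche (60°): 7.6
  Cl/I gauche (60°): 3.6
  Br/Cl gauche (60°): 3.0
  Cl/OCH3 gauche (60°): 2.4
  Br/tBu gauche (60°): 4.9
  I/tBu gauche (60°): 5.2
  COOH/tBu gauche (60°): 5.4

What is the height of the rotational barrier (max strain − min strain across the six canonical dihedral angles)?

tBu at 0° (eclipsed): I(0°)/tBu(0°) eclipsed 16.0; Br(120°)/Cl(120°) eclipsed 9.5; OCH3(240°)/H(240°) eclipsed 6.2 → 31.7 kJ/mol.
tBu at 60° (staggered): I(0°)/tBu(60°) gauche 5.2; Br(120°)/tBu(60°) gauche 4.9; Br(120°)/Cl(180°) gauche 3.0; OCH3(240°)/Cl(180°) gauche 2.4 → 15.5 kJ/mol.
tBu at 120° (eclipsed): I(0°)/H(0°) eclipsed 7.5; Br(120°)/tBu(120°) eclipsed 16.1; OCH3(240°)/Cl(240°) eclipsed 9.2 → 32.8 kJ/mol.
tBu at 180° (staggered): I(0°)/Cl(300°) gauche 3.6; Br(120°)/tBu(180°) gauche 4.9; OCH3(240°)/tBu(180°) gauche 5.0; OCH3(240°)/Cl(300°) gauche 2.4 → 15.9 kJ/mol.
tBu at 240° (eclipsed): I(0°)/Cl(0°) eclipsed 11.4; Br(120°)/H(120°) eclipsed 5.8; OCH3(240°)/tBu(240°) eclipsed 16.8 → 34.0 kJ/mol.
tBu at 300° (staggered): I(0°)/tBu(300°) gauche 5.2; I(0°)/Cl(60°) gauche 3.6; Br(120°)/Cl(60°) gauche 3.0; OCH3(240°)/tBu(300°) gauche 5.0 → 16.8 kJ/mol.
Max at 240° (34.0 kJ/mol), min at 60° (15.5 kJ/mol); barrier = 18.5 kJ/mol.

18.5 kJ/mol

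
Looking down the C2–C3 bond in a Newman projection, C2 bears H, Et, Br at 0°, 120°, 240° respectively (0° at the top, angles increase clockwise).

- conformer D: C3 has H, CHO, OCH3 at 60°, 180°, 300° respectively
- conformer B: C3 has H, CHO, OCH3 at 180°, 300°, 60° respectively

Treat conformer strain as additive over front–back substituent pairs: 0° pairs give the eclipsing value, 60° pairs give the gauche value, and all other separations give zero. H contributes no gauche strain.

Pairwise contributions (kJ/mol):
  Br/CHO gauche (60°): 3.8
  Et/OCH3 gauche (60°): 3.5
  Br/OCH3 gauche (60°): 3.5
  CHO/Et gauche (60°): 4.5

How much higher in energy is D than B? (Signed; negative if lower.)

D (staggered): Et(120°)/CHO(180°) gauche 4.5; Br(240°)/CHO(180°) gauche 3.8; Br(240°)/OCH3(300°) gauche 3.5 → 11.8 kJ/mol.
B (staggered): Et(120°)/OCH3(60°) gauche 3.5; Br(240°)/CHO(300°) gauche 3.8 → 7.3 kJ/mol.
E(D) − E(B) = 11.8 − 7.3 = +4.5 kJ/mol.

+4.5 kJ/mol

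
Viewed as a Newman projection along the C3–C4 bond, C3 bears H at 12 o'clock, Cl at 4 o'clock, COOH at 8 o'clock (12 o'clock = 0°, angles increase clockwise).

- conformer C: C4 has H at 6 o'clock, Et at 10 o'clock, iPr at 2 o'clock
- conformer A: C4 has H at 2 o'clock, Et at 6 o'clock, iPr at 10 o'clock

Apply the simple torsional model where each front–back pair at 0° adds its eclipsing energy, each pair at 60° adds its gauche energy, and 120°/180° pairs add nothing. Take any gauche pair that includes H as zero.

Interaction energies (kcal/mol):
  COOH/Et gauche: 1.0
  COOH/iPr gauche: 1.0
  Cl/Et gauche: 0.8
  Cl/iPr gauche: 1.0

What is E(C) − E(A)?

C (staggered): Cl–iPr gauche, COOH–Et gauche; 1.0 + 1.0 = 2.0 kcal/mol.
A (staggered): Cl–Et gauche, COOH–Et gauche, COOH–iPr gauche; 0.8 + 1.0 + 1.0 = 2.8 kcal/mol.
E(C) − E(A) = 2.0 − 2.8 = -0.8 kcal/mol.

-0.8 kcal/mol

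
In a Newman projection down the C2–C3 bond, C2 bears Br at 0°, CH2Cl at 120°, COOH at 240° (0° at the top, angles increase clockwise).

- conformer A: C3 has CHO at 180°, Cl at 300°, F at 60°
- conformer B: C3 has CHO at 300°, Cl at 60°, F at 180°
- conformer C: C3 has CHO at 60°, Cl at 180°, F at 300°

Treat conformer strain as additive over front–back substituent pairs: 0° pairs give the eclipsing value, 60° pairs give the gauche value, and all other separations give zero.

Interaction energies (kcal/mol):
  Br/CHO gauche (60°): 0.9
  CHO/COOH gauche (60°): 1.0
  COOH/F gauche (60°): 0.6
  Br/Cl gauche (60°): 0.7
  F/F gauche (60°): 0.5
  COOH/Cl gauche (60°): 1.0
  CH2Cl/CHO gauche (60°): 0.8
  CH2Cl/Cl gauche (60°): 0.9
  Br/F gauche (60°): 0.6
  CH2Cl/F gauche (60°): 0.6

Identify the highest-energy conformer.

A (staggered): Br–Cl gauche, Br–F gauche, CH2Cl–CHO gauche, CH2Cl–F gauche, COOH–CHO gauche, COOH–Cl gauche; 0.7 + 0.6 + 0.8 + 0.6 + 1.0 + 1.0 = 4.7 kcal/mol.
B (staggered): Br–CHO gauche, Br–Cl gauche, CH2Cl–Cl gauche, CH2Cl–F gauche, COOH–CHO gauche, COOH–F gauche; 0.9 + 0.7 + 0.9 + 0.6 + 1.0 + 0.6 = 4.7 kcal/mol.
C (staggered): Br–CHO gauche, Br–F gauche, CH2Cl–CHO gauche, CH2Cl–Cl gauche, COOH–Cl gauche, COOH–F gauche; 0.9 + 0.6 + 0.8 + 0.9 + 1.0 + 0.6 = 4.8 kcal/mol.
C has the highest total (4.8 kcal/mol).

C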